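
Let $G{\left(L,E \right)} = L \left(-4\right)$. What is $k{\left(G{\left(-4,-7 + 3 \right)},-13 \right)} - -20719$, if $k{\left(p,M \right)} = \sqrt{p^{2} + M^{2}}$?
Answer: $20719 + 5 \sqrt{17} \approx 20740.0$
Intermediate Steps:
$G{\left(L,E \right)} = - 4 L$
$k{\left(p,M \right)} = \sqrt{M^{2} + p^{2}}$
$k{\left(G{\left(-4,-7 + 3 \right)},-13 \right)} - -20719 = \sqrt{\left(-13\right)^{2} + \left(\left(-4\right) \left(-4\right)\right)^{2}} - -20719 = \sqrt{169 + 16^{2}} + 20719 = \sqrt{169 + 256} + 20719 = \sqrt{425} + 20719 = 5 \sqrt{17} + 20719 = 20719 + 5 \sqrt{17}$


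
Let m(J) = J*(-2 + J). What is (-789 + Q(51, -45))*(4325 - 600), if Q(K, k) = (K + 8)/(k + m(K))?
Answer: -7212147575/2454 ≈ -2.9389e+6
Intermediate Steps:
Q(K, k) = (8 + K)/(k + K*(-2 + K)) (Q(K, k) = (K + 8)/(k + K*(-2 + K)) = (8 + K)/(k + K*(-2 + K)))
(-789 + Q(51, -45))*(4325 - 600) = (-789 + (8 + 51)/(-45 + 51*(-2 + 51)))*(4325 - 600) = (-789 + 59/(-45 + 51*49))*3725 = (-789 + 59/(-45 + 2499))*3725 = (-789 + 59/2454)*3725 = -1936147/2454*3725 = -7212147575/2454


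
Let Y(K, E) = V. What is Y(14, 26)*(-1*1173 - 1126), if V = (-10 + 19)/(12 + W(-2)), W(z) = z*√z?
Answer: -3267/2 - 1089*I*√2/4 ≈ -1633.5 - 385.02*I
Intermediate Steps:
W(z) = z^(3/2)
V = 9/(12 - 2*I*√2) (V = (-10 + 19)/(12 + (-2)^(3/2)) = 9/(12 - 2*I*√2) ≈ 0.71053 + 0.16747*I)
Y(K, E) = 27/38 + 9*I*√2/76
Y(14, 26)*(-1*1173 - 1126) = (27/38 + 9*I*√2/76)*(-1*1173 - 1126) = (27/38 + 9*I*√2/76)*(-1173 - 1126) = (27/38 + 9*I*√2/76)*(-2299) = -3267/2 - 1089*I*√2/4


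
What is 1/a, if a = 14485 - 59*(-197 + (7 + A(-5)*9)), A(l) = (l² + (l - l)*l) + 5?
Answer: 1/9765 ≈ 0.00010241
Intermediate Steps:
A(l) = 5 + l² (A(l) = (l² + 0*l) + 5 = (l² + 0) + 5 = l² + 5 = 5 + l²)
a = 9765 (a = 14485 - 59*(-197 + (7 + (5 + (-5)²)*9)) = 14485 - 59*(-197 + (7 + (5 + 25)*9)) = 14485 - 59*(-197 + (7 + 30*9)) = 14485 - 59*(-197 + (7 + 270)) = 14485 - 59*(-197 + 277) = 14485 - 59*80 = 14485 - 1*4720 = 14485 - 4720 = 9765)
1/a = 1/9765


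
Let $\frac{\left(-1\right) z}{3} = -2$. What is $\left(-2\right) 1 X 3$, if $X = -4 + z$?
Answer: $-12$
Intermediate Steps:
$z = 6$ ($z = \left(-3\right) \left(-2\right) = 6$)
$X = 2$ ($X = -4 + 6 = 2$)
$\left(-2\right) 1 X 3 = \left(-2\right) 1 \cdot 2 \cdot 3 = \left(-2\right) 6 = -12$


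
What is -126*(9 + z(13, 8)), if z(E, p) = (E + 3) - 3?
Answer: -2772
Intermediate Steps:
z(E, p) = E (z(E, p) = (3 + E) - 3 = E)
-126*(9 + z(13, 8)) = -126*(9 + 13) = -126*22 = -2772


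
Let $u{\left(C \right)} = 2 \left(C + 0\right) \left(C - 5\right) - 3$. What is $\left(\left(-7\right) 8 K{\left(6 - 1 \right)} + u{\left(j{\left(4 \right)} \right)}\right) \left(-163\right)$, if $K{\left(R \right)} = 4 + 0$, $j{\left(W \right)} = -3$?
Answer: $29177$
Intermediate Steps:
$K{\left(R \right)} = 4$
$u{\left(C \right)} = -3 + 2 C \left(-5 + C\right)$ ($u{\left(C \right)} = 2 C \left(-5 + C\right) - 3 = -3 + 2 C \left(-5 + C\right)$)
$\left(\left(-7\right) 8 K{\left(6 - 1 \right)} + u{\left(j{\left(4 \right)} \right)}\right) \left(-163\right) = \left(\left(-7\right) 8 \cdot 4 - \left(-27 - 18\right)\right) \left(-163\right) = \left(\left(-56\right) 4 + \left(-3 + 30 + 2 \cdot 9\right)\right) \left(-163\right) = \left(-224 + \left(-3 + 30 + 18\right)\right) \left(-163\right) = \left(-224 + 45\right) \left(-163\right) = \left(-179\right) \left(-163\right) = 29177$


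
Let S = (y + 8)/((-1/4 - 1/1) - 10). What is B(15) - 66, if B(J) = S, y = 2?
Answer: -602/9 ≈ -66.889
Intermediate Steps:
S = -8/9 (S = (2 + 8)/((-1/4 - 1/1) - 10) = 10/((-1*¼ - 1*1) - 10) = 10/((-¼ - 1) - 10) = 10/(-5/4 - 10) = 10/(-45/4) = 10*(-4/45) = -8/9 ≈ -0.88889)
B(J) = -8/9
B(15) - 66 = -8/9 - 66 = -602/9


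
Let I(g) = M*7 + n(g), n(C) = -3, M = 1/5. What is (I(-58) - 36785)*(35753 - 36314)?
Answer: 103186413/5 ≈ 2.0637e+7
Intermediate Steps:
M = 1/5 (M = 1*(1/5) = 1/5 ≈ 0.20000)
I(g) = -8/5 (I(g) = (1/5)*7 - 3 = 7/5 - 3 = -8/5)
(I(-58) - 36785)*(35753 - 36314) = (-8/5 - 36785)*(35753 - 36314) = -183933/5*(-561) = 103186413/5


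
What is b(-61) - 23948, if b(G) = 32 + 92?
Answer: -23824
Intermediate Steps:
b(G) = 124
b(-61) - 23948 = 124 - 23948 = -23824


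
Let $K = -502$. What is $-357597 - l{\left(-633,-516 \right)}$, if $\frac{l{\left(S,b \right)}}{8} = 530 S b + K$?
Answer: $-1385256301$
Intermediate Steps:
$l{\left(S,b \right)} = -4016 + 4240 S b$ ($l{\left(S,b \right)} = 8 \left(530 S b - 502\right) = 8 \left(-502 + 530 S b\right) = -4016 + 4240 S b$)
$-357597 - l{\left(-633,-516 \right)} = -357597 - \left(-4016 + 4240 \left(-633\right) \left(-516\right)\right) = -357597 - \left(-4016 + 1384902720\right) = -357597 - 1384898704 = -1385256301$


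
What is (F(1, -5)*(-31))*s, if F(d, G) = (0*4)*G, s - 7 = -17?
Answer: 0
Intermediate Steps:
s = -10 (s = 7 - 17 = -10)
F(d, G) = 0 (F(d, G) = 0*G = 0)
(F(1, -5)*(-31))*s = (0*(-31))*(-10) = 0*(-10) = 0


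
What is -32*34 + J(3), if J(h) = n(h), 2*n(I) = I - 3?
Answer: -1088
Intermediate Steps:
n(I) = -3/2 + I/2 (n(I) = (I - 3)/2 = (-3 + I)/2 = -3/2 + I/2)
J(h) = -3/2 + h/2
-32*34 + J(3) = -32*34 + (-3/2 + (1/2)*3) = -1088 + (-3/2 + 3/2) = -1088 + 0 = -1088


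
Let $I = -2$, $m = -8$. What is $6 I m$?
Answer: $96$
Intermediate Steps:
$6 I m = 6 \left(-2\right) \left(-8\right) = \left(-12\right) \left(-8\right) = 96$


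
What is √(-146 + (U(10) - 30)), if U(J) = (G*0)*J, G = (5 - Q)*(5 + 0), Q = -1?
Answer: 4*I*√11 ≈ 13.266*I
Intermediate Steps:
G = 30 (G = (5 - 1*(-1))*(5 + 0) = (5 + 1)*5 = 6*5 = 30)
U(J) = 0 (U(J) = (30*0)*J = 0*J = 0)
√(-146 + (U(10) - 30)) = √(-146 + (0 - 30)) = √(-146 - 30) = √(-176) = 4*I*√11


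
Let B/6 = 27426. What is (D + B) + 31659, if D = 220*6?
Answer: 197535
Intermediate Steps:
B = 164556 (B = 6*27426 = 164556)
D = 1320
(D + B) + 31659 = (1320 + 164556) + 31659 = 165876 + 31659 = 197535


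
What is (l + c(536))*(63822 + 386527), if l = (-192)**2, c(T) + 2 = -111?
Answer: 16550776099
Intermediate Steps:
c(T) = -113 (c(T) = -2 - 111 = -113)
l = 36864
(l + c(536))*(63822 + 386527) = (36864 - 113)*(63822 + 386527) = 36751*450349 = 16550776099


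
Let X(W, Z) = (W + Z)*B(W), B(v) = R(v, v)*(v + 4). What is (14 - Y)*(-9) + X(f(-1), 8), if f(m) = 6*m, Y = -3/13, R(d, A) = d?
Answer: -1353/13 ≈ -104.08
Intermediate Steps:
Y = -3/13 (Y = -3*1/13 = -3/13 ≈ -0.23077)
B(v) = v*(4 + v) (B(v) = v*(v + 4) = v*(4 + v))
X(W, Z) = W*(4 + W)*(W + Z) (X(W, Z) = (W + Z)*(W*(4 + W)) = W*(4 + W)*(W + Z))
(14 - Y)*(-9) + X(f(-1), 8) = (14 - 1*(-3/13))*(-9) + (6*(-1))*(4 + 6*(-1))*(6*(-1) + 8) = (14 + 3/13)*(-9) - 6*(4 - 6)*(-6 + 8) = (185/13)*(-9) - 6*(-2)*2 = -1665/13 + 24 = -1353/13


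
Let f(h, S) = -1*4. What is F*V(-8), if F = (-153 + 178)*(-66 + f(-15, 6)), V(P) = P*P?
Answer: -112000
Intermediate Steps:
f(h, S) = -4
V(P) = P²
F = -1750 (F = (-153 + 178)*(-66 - 4) = 25*(-70) = -1750)
F*V(-8) = -1750*(-8)² = -1750*64 = -112000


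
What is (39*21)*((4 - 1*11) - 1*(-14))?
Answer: 5733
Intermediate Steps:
(39*21)*((4 - 1*11) - 1*(-14)) = 819*((4 - 11) + 14) = 819*(-7 + 14) = 819*7 = 5733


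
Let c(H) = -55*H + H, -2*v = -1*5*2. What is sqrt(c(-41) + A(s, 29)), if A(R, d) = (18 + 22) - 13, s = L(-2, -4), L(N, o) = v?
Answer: 3*sqrt(249) ≈ 47.339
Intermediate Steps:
v = 5 (v = -(-1*5)*2/2 = -(-5)*2/2 = -1/2*(-10) = 5)
L(N, o) = 5
s = 5
A(R, d) = 27 (A(R, d) = 40 - 13 = 27)
c(H) = -54*H
sqrt(c(-41) + A(s, 29)) = sqrt(-54*(-41) + 27) = sqrt(2214 + 27) = sqrt(2241) = 3*sqrt(249)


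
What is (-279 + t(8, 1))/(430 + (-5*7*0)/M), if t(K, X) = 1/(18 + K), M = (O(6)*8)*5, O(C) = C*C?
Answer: -7253/11180 ≈ -0.64875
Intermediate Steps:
O(C) = C**2
M = 1440 (M = (6**2*8)*5 = (36*8)*5 = 288*5 = 1440)
(-279 + t(8, 1))/(430 + (-5*7*0)/M) = (-279 + 1/(18 + 8))/(430 + (-5*7*0)/1440) = (-279 + 1/26)/(430 - 35*0*(1/1440)) = (-279 + 1/26)/(430 + 0*(1/1440)) = -7253/(26*(430 + 0)) = -7253/26/430 = -7253/26*1/430 = -7253/11180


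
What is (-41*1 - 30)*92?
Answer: -6532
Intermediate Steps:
(-41*1 - 30)*92 = (-41 - 30)*92 = -71*92 = -6532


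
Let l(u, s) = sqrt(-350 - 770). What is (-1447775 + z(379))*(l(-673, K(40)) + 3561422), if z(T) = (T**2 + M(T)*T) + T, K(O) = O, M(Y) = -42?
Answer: -4699912455006 - 5278692*I*sqrt(70) ≈ -4.6999e+12 - 4.4165e+7*I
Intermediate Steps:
l(u, s) = 4*I*sqrt(70) (l(u, s) = sqrt(-1120) = 4*I*sqrt(70))
z(T) = T**2 - 41*T (z(T) = (T**2 - 42*T) + T = T**2 - 41*T)
(-1447775 + z(379))*(l(-673, K(40)) + 3561422) = (-1447775 + 379*(-41 + 379))*(4*I*sqrt(70) + 3561422) = (-1447775 + 379*338)*(3561422 + 4*I*sqrt(70)) = (-1447775 + 128102)*(3561422 + 4*I*sqrt(70)) = -1319673*(3561422 + 4*I*sqrt(70)) = -4699912455006 - 5278692*I*sqrt(70)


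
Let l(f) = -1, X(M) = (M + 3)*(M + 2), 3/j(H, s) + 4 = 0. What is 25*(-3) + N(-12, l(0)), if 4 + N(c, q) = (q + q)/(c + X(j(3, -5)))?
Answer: -11581/147 ≈ -78.782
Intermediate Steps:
j(H, s) = -¾ (j(H, s) = 3/(-4 + 0) = 3/(-4) = 3*(-¼) = -¾)
X(M) = (2 + M)*(3 + M) (X(M) = (3 + M)*(2 + M) = (2 + M)*(3 + M))
N(c, q) = -4 + 2*q/(45/16 + c) (N(c, q) = -4 + (q + q)/(c + (6 + (-¾)² + 5*(-¾))) = -4 + (2*q)/(c + (6 + 9/16 - 15/4)) = -4 + (2*q)/(c + 45/16) = -4 + (2*q)/(45/16 + c) = -4 + 2*q/(45/16 + c))
25*(-3) + N(-12, l(0)) = 25*(-3) + 4*(-45 - 16*(-12) + 8*(-1))/(45 + 16*(-12)) = -75 + 4*(-45 + 192 - 8)/(45 - 192) = -75 + 4*139/(-147) = -75 + 4*(-1/147)*139 = -75 - 556/147 = -11581/147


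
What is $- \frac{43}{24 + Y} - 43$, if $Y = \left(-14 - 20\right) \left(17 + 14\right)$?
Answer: $- \frac{44247}{1030} \approx -42.958$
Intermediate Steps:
$Y = -1054$ ($Y = \left(-34\right) 31 = -1054$)
$- \frac{43}{24 + Y} - 43 = - \frac{43}{24 - 1054} - 43 = - \frac{43}{-1030} - 43 = \left(-43\right) \left(- \frac{1}{1030}\right) - 43 = \frac{43}{1030} - 43 = - \frac{44247}{1030}$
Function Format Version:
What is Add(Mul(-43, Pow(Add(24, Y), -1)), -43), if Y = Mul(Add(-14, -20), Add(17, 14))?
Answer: Rational(-44247, 1030) ≈ -42.958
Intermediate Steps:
Y = -1054 (Y = Mul(-34, 31) = -1054)
Add(Mul(-43, Pow(Add(24, Y), -1)), -43) = Add(Mul(-43, Pow(Add(24, -1054), -1)), -43) = Add(Mul(-43, Pow(-1030, -1)), -43) = Add(Mul(-43, Rational(-1, 1030)), -43) = Add(Rational(43, 1030), -43) = Rational(-44247, 1030)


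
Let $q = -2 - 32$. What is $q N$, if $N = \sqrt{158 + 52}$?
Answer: $- 34 \sqrt{210} \approx -492.71$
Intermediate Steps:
$q = -34$ ($q = -2 - 32 = -34$)
$N = \sqrt{210} \approx 14.491$
$q N = - 34 \sqrt{210}$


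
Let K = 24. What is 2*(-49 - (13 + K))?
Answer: -172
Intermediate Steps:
2*(-49 - (13 + K)) = 2*(-49 - (13 + 24)) = 2*(-49 - 1*37) = 2*(-49 - 37) = 2*(-86) = -172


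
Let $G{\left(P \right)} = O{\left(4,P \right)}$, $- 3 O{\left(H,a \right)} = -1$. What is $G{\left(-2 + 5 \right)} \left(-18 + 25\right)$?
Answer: $\frac{7}{3} \approx 2.3333$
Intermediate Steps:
$O{\left(H,a \right)} = \frac{1}{3}$ ($O{\left(H,a \right)} = \left(- \frac{1}{3}\right) \left(-1\right) = \frac{1}{3}$)
$G{\left(P \right)} = \frac{1}{3}$
$G{\left(-2 + 5 \right)} \left(-18 + 25\right) = \frac{-18 + 25}{3} = \frac{1}{3} \cdot 7 = \frac{7}{3}$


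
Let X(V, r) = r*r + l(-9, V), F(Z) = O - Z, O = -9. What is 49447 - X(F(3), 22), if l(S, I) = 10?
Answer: 48953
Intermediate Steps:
F(Z) = -9 - Z
X(V, r) = 10 + r² (X(V, r) = r*r + 10 = r² + 10 = 10 + r²)
49447 - X(F(3), 22) = 49447 - (10 + 22²) = 49447 - (10 + 484) = 49447 - 1*494 = 49447 - 494 = 48953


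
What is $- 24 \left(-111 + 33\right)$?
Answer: $1872$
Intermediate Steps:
$- 24 \left(-111 + 33\right) = \left(-24\right) \left(-78\right) = 1872$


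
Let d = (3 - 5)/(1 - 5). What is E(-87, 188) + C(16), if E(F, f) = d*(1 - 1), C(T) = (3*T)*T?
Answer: 768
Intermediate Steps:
d = 1/2 (d = -2/(-4) = -2*(-1/4) = 1/2 ≈ 0.50000)
C(T) = 3*T**2
E(F, f) = 0 (E(F, f) = (1 - 1)/2 = (1/2)*0 = 0)
E(-87, 188) + C(16) = 0 + 3*16**2 = 0 + 3*256 = 0 + 768 = 768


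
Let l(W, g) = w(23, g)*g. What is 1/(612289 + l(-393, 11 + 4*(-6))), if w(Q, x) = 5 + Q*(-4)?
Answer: 1/613420 ≈ 1.6302e-6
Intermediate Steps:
w(Q, x) = 5 - 4*Q
l(W, g) = -87*g (l(W, g) = (5 - 4*23)*g = (5 - 92)*g = -87*g)
1/(612289 + l(-393, 11 + 4*(-6))) = 1/(612289 - 87*(11 + 4*(-6))) = 1/(612289 - 87*(11 - 24)) = 1/(612289 - 87*(-13)) = 1/(612289 + 1131) = 1/613420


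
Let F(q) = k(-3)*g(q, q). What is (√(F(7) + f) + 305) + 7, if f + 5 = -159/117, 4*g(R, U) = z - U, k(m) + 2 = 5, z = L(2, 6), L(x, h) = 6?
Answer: 312 + I*√43251/78 ≈ 312.0 + 2.6663*I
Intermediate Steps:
z = 6
k(m) = 3 (k(m) = -2 + 5 = 3)
g(R, U) = 3/2 - U/4 (g(R, U) = (6 - U)/4 = 3/2 - U/4)
f = -248/39 (f = -5 - 159/117 = -5 - 159*1/117 = -5 - 53/39 = -248/39 ≈ -6.3590)
F(q) = 9/2 - 3*q/4 (F(q) = 3*(3/2 - q/4) = 9/2 - 3*q/4)
(√(F(7) + f) + 305) + 7 = (√((9/2 - ¾*7) - 248/39) + 305) + 7 = (√((9/2 - 21/4) - 248/39) + 305) + 7 = (√(-¾ - 248/39) + 305) + 7 = (√(-1109/156) + 305) + 7 = (I*√43251/78 + 305) + 7 = (305 + I*√43251/78) + 7 = 312 + I*√43251/78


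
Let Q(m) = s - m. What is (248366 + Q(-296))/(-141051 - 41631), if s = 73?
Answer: -248735/182682 ≈ -1.3616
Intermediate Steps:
Q(m) = 73 - m
(248366 + Q(-296))/(-141051 - 41631) = (248366 + (73 - 1*(-296)))/(-141051 - 41631) = (248366 + (73 + 296))/(-182682) = (248366 + 369)*(-1/182682) = 248735*(-1/182682) = -248735/182682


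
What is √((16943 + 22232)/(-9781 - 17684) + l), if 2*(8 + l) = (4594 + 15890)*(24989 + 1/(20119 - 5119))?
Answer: √19306023941459182143/274650 ≈ 15998.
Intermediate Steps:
l = 639843326707/2500 (l = -8 + ((4594 + 15890)*(24989 + 1/(20119 - 5119)))/2 = -8 + (20484*(24989 + 1/15000))/2 = -8 + (20484*(374835001/15000))/2 = -8 + (½)*(639843346707/1250) = -8 + 639843346707/2500 = 639843326707/2500 ≈ 2.5594e+8)
√((16943 + 22232)/(-9781 - 17684) + l) = √((16943 + 22232)/(-9781 - 17684) + 639843326707/2500) = √(39175/(-27465) + 639843326707/2500) = √(39175*(-1/27465) + 639843326707/2500) = √(-7835/5493 + 639843326707/2500) = √(3514659374014051/13732500) = √19306023941459182143/274650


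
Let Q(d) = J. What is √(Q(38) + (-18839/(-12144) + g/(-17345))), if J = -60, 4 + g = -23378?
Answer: I*√158340916697241135/52659420 ≈ 7.5565*I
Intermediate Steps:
g = -23382 (g = -4 - 23378 = -23382)
Q(d) = -60
√(Q(38) + (-18839/(-12144) + g/(-17345))) = √(-60 + (-18839/(-12144) - 23382/(-17345))) = √(-60 + (-18839*(-1/12144) - 23382*(-1/17345))) = √(-60 + (18839/12144 + 23382/17345)) = √(-60 + 610713463/210637680) = √(-12027547337/210637680) = I*√158340916697241135/52659420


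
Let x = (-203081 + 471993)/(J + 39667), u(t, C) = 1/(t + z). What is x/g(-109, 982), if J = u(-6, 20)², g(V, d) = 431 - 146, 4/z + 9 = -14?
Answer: 5422341568/227956086345 ≈ 0.023787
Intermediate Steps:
z = -4/23 (z = 4/(-9 - 14) = 4/(-23) = 4*(-1/23) = -4/23 ≈ -0.17391)
g(V, d) = 285
u(t, C) = 1/(-4/23 + t) (u(t, C) = 1/(t - 4/23) = 1/(-4/23 + t))
J = 529/20164 (J = (23/(-4 + 23*(-6)))² = (23/(-4 - 138))² = (23/(-142))² = (23*(-1/142))² = (-23/142)² = 529/20164 ≈ 0.026235)
x = 5422341568/799845917 (x = (-203081 + 471993)/(529/20164 + 39667) = 268912/(799845917/20164) = 268912*(20164/799845917) = 5422341568/799845917 ≈ 6.7792)
x/g(-109, 982) = (5422341568/799845917)/285 = (5422341568/799845917)*(1/285) = 5422341568/227956086345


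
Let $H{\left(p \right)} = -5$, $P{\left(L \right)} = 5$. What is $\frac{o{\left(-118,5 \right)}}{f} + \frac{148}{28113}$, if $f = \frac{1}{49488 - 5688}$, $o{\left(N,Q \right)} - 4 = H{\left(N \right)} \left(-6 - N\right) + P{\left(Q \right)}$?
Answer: $- \frac{678473519252}{28113} \approx -2.4134 \cdot 10^{7}$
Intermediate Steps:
$o{\left(N,Q \right)} = 39 + 5 N$ ($o{\left(N,Q \right)} = 4 - \left(-5 + 5 \left(-6 - N\right)\right) = 4 + \left(\left(30 + 5 N\right) + 5\right) = 4 + \left(35 + 5 N\right) = 39 + 5 N$)
$f = \frac{1}{43800} \approx 2.2831 \cdot 10^{-5}$
$\frac{o{\left(-118,5 \right)}}{f} + \frac{148}{28113} = \left(39 + 5 \left(-118\right)\right) \frac{1}{\frac{1}{43800}} + \frac{148}{28113} = \left(39 - 590\right) 43800 + 148 \cdot \frac{1}{28113} = \left(-551\right) 43800 + \frac{148}{28113} = -24133800 + \frac{148}{28113} = - \frac{678473519252}{28113}$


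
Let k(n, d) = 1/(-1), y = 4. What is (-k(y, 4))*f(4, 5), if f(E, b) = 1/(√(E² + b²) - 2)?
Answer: 2/37 + √41/37 ≈ 0.22711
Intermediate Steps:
k(n, d) = -1
f(E, b) = 1/(-2 + √(E² + b²))
(-k(y, 4))*f(4, 5) = (-1*(-1))/(-2 + √(4² + 5²)) = 1/(-2 + √(16 + 25)) = 1/(-2 + √41)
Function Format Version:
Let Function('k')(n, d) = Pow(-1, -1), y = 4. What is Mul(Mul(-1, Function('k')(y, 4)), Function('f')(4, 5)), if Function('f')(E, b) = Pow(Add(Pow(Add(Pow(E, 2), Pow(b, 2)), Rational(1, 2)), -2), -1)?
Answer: Add(Rational(2, 37), Mul(Rational(1, 37), Pow(41, Rational(1, 2)))) ≈ 0.22711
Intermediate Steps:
Function('k')(n, d) = -1
Function('f')(E, b) = Pow(Add(-2, Pow(Add(Pow(E, 2), Pow(b, 2)), Rational(1, 2))), -1)
Mul(Mul(-1, Function('k')(y, 4)), Function('f')(4, 5)) = Mul(Mul(-1, -1), Pow(Add(-2, Pow(Add(Pow(4, 2), Pow(5, 2)), Rational(1, 2))), -1)) = Mul(1, Pow(Add(-2, Pow(Add(16, 25), Rational(1, 2))), -1)) = Mul(1, Pow(Add(-2, Pow(41, Rational(1, 2))), -1)) = Pow(Add(-2, Pow(41, Rational(1, 2))), -1)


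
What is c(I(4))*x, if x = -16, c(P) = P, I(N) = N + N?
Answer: -128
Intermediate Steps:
I(N) = 2*N
c(I(4))*x = (2*4)*(-16) = 8*(-16) = -128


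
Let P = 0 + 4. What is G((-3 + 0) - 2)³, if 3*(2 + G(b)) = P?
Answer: -8/27 ≈ -0.29630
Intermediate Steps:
P = 4
G(b) = -⅔ (G(b) = -2 + (⅓)*4 = -2 + 4/3 = -⅔)
G((-3 + 0) - 2)³ = (-⅔)³ = -8/27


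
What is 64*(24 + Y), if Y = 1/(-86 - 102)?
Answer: 72176/47 ≈ 1535.7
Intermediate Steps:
Y = -1/188 (Y = 1/(-188) = -1/188 ≈ -0.0053191)
64*(24 + Y) = 64*(24 - 1/188) = 64*(4511/188) = 72176/47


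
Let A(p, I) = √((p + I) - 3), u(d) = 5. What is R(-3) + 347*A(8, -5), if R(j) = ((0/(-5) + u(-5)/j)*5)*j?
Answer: 25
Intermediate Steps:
R(j) = 25 (R(j) = ((0/(-5) + 5/j)*5)*j = ((0*(-⅕) + 5/j)*5)*j = ((0 + 5/j)*5)*j = ((5/j)*5)*j = (25/j)*j = 25)
A(p, I) = √(-3 + I + p) (A(p, I) = √((I + p) - 3) = √(-3 + I + p))
R(-3) + 347*A(8, -5) = 25 + 347*√(-3 - 5 + 8) = 25 + 347*√0 = 25 + 347*0 = 25 + 0 = 25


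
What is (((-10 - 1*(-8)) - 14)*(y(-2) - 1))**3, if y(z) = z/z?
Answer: 0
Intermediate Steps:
y(z) = 1
(((-10 - 1*(-8)) - 14)*(y(-2) - 1))**3 = (((-10 - 1*(-8)) - 14)*(1 - 1))**3 = (((-10 + 8) - 14)*0)**3 = ((-2 - 14)*0)**3 = (-16*0)**3 = 0**3 = 0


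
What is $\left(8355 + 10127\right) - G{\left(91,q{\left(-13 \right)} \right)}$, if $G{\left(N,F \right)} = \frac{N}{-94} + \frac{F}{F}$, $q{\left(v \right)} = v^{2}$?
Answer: $\frac{1737305}{94} \approx 18482.0$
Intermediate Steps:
$G{\left(N,F \right)} = 1 - \frac{N}{94}$ ($G{\left(N,F \right)} = N \left(- \frac{1}{94}\right) + 1 = - \frac{N}{94} + 1 = 1 - \frac{N}{94}$)
$\left(8355 + 10127\right) - G{\left(91,q{\left(-13 \right)} \right)} = \left(8355 + 10127\right) - \left(1 - \frac{91}{94}\right) = 18482 - \left(1 - \frac{91}{94}\right) = 18482 - \frac{3}{94} = \frac{1737305}{94}$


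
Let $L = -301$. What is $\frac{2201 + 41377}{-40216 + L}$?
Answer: $- \frac{43578}{40517} \approx -1.0755$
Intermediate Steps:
$\frac{2201 + 41377}{-40216 + L} = \frac{2201 + 41377}{-40216 - 301} = \frac{43578}{-40517} = 43578 \left(- \frac{1}{40517}\right) = - \frac{43578}{40517}$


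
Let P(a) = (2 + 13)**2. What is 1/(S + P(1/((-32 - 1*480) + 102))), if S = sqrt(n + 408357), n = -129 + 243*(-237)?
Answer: -75/100004 + sqrt(350637)/300012 ≈ 0.0012238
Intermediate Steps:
n = -57720 (n = -129 - 57591 = -57720)
P(a) = 225 (P(a) = 15**2 = 225)
S = sqrt(350637) (S = sqrt(-57720 + 408357) = sqrt(350637) ≈ 592.15)
1/(S + P(1/((-32 - 1*480) + 102))) = 1/(sqrt(350637) + 225) = 1/(225 + sqrt(350637))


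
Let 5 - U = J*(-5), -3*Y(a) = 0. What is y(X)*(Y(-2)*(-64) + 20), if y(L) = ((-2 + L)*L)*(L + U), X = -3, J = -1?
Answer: -900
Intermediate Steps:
Y(a) = 0 (Y(a) = -⅓*0 = 0)
U = 0 (U = 5 - (-1)*(-5) = 5 - 1*5 = 5 - 5 = 0)
y(L) = L²*(-2 + L) (y(L) = ((-2 + L)*L)*(L + 0) = (L*(-2 + L))*L = L²*(-2 + L))
y(X)*(Y(-2)*(-64) + 20) = ((-3)²*(-2 - 3))*(0*(-64) + 20) = (9*(-5))*(0 + 20) = -45*20 = -900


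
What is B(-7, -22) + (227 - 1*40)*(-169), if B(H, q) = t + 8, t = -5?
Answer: -31600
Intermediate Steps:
B(H, q) = 3 (B(H, q) = -5 + 8 = 3)
B(-7, -22) + (227 - 1*40)*(-169) = 3 + (227 - 1*40)*(-169) = 3 + (227 - 40)*(-169) = 3 + 187*(-169) = 3 - 31603 = -31600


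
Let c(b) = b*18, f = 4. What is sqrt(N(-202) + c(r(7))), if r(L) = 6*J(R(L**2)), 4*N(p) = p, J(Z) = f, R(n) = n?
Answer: sqrt(1526)/2 ≈ 19.532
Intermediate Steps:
J(Z) = 4
N(p) = p/4
r(L) = 24 (r(L) = 6*4 = 24)
c(b) = 18*b
sqrt(N(-202) + c(r(7))) = sqrt((1/4)*(-202) + 18*24) = sqrt(-101/2 + 432) = sqrt(763/2) = sqrt(1526)/2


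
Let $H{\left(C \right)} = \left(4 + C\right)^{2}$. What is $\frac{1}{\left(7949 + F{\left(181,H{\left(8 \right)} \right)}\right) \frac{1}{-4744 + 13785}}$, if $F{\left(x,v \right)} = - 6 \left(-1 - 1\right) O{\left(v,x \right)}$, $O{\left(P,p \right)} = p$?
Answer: $\frac{9041}{10121} \approx 0.89329$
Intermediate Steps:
$F{\left(x,v \right)} = 12 x$ ($F{\left(x,v \right)} = - 6 \left(-1 - 1\right) x = \left(-6\right) \left(-2\right) x = 12 x$)
$\frac{1}{\left(7949 + F{\left(181,H{\left(8 \right)} \right)}\right) \frac{1}{-4744 + 13785}} = \frac{1}{\left(7949 + 12 \cdot 181\right) \frac{1}{-4744 + 13785}} = \frac{1}{\left(7949 + 2172\right) \frac{1}{9041}} = \frac{1}{10121 \cdot \frac{1}{9041}} = \frac{1}{\frac{10121}{9041}} = \frac{9041}{10121}$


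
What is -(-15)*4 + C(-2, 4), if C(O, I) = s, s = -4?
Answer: 56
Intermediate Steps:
C(O, I) = -4
-(-15)*4 + C(-2, 4) = -(-15)*4 - 4 = -3*(-20) - 4 = 60 - 4 = 56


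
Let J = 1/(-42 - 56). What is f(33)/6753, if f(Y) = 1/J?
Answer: -98/6753 ≈ -0.014512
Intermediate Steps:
J = -1/98 (J = 1/(-98) = -1/98 ≈ -0.010204)
f(Y) = -98 (f(Y) = 1/(-1/98) = -98)
f(33)/6753 = -98/6753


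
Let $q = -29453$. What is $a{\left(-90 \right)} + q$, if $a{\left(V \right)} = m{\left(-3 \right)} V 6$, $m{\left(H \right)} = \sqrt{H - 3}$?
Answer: $-29453 - 540 i \sqrt{6} \approx -29453.0 - 1322.7 i$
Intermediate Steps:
$m{\left(H \right)} = \sqrt{-3 + H}$
$a{\left(V \right)} = 6 i V \sqrt{6}$ ($a{\left(V \right)} = \sqrt{-3 - 3} V 6 = \sqrt{-6} V 6 = i \sqrt{6} V 6 = i V \sqrt{6} \cdot 6 = 6 i V \sqrt{6}$)
$a{\left(-90 \right)} + q = 6 i \left(-90\right) \sqrt{6} - 29453 = - 540 i \sqrt{6} - 29453 = -29453 - 540 i \sqrt{6}$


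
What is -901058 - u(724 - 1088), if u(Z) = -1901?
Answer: -899157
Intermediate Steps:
-901058 - u(724 - 1088) = -901058 - 1*(-1901) = -901058 + 1901 = -899157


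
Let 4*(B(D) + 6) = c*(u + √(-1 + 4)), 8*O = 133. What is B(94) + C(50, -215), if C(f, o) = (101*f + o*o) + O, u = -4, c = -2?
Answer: 410301/8 - √3/2 ≈ 51287.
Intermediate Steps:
O = 133/8 (O = (⅛)*133 = 133/8 ≈ 16.625)
C(f, o) = 133/8 + o² + 101*f (C(f, o) = (101*f + o*o) + 133/8 = (101*f + o²) + 133/8 = (o² + 101*f) + 133/8 = 133/8 + o² + 101*f)
B(D) = -4 - √3/2 (B(D) = -6 + (-2*(-4 + √(-1 + 4)))/4 = -6 + (-2*(-4 + √3))/4 = -6 + (8 - 2*√3)/4 = -6 + (2 - √3/2) = -4 - √3/2)
B(94) + C(50, -215) = (-4 - √3/2) + (133/8 + (-215)² + 101*50) = (-4 - √3/2) + (133/8 + 46225 + 5050) = (-4 - √3/2) + 410333/8 = 410301/8 - √3/2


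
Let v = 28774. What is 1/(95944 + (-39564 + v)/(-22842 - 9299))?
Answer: 32141/3083746894 ≈ 1.0423e-5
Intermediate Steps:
1/(95944 + (-39564 + v)/(-22842 - 9299)) = 1/(95944 + (-39564 + 28774)/(-22842 - 9299)) = 1/(95944 - 10790/(-32141)) = 1/(95944 - 10790*(-1/32141)) = 1/(95944 + 10790/32141) = 1/(3083746894/32141) = 32141/3083746894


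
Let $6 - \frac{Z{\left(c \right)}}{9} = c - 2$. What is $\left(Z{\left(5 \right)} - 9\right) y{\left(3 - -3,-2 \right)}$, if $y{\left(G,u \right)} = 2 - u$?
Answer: $72$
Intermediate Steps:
$Z{\left(c \right)} = 72 - 9 c$ ($Z{\left(c \right)} = 54 - 9 \left(c - 2\right) = 54 - 9 \left(-2 + c\right) = 54 - \left(-18 + 9 c\right) = 72 - 9 c$)
$\left(Z{\left(5 \right)} - 9\right) y{\left(3 - -3,-2 \right)} = \left(\left(72 - 45\right) - 9\right) \left(2 - -2\right) = \left(\left(72 - 45\right) - 9\right) \left(2 + 2\right) = \left(27 - 9\right) 4 = 18 \cdot 4 = 72$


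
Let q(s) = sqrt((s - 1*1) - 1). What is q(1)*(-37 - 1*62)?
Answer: -99*I ≈ -99.0*I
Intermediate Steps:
q(s) = sqrt(-2 + s) (q(s) = sqrt((s - 1) - 1) = sqrt((-1 + s) - 1) = sqrt(-2 + s))
q(1)*(-37 - 1*62) = sqrt(-2 + 1)*(-37 - 1*62) = sqrt(-1)*(-37 - 62) = I*(-99) = -99*I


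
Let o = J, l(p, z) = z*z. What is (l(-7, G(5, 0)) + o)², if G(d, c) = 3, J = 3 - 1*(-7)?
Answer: 361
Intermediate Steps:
J = 10 (J = 3 + 7 = 10)
l(p, z) = z²
o = 10
(l(-7, G(5, 0)) + o)² = (3² + 10)² = (9 + 10)² = 19² = 361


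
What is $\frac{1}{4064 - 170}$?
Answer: $\frac{1}{3894} \approx 0.00025681$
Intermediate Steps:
$\frac{1}{4064 - 170} = \frac{1}{3894}$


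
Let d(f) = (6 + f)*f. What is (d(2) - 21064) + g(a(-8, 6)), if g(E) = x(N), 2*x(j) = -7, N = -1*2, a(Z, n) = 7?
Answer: -42103/2 ≈ -21052.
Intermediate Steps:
N = -2
x(j) = -7/2 (x(j) = (½)*(-7) = -7/2)
g(E) = -7/2
d(f) = f*(6 + f)
(d(2) - 21064) + g(a(-8, 6)) = (2*(6 + 2) - 21064) - 7/2 = (2*8 - 21064) - 7/2 = (16 - 21064) - 7/2 = -21048 - 7/2 = -42103/2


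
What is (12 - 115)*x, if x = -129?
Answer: 13287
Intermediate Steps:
(12 - 115)*x = (12 - 115)*(-129) = -103*(-129) = 13287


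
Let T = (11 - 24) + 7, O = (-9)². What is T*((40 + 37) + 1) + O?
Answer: -387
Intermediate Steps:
O = 81
T = -6 (T = -13 + 7 = -6)
T*((40 + 37) + 1) + O = -6*((40 + 37) + 1) + 81 = -6*(77 + 1) + 81 = -6*78 + 81 = -468 + 81 = -387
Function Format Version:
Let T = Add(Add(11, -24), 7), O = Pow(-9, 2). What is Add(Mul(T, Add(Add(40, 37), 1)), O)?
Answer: -387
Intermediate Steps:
O = 81
T = -6 (T = Add(-13, 7) = -6)
Add(Mul(T, Add(Add(40, 37), 1)), O) = Add(Mul(-6, Add(Add(40, 37), 1)), 81) = Add(Mul(-6, Add(77, 1)), 81) = Add(Mul(-6, 78), 81) = Add(-468, 81) = -387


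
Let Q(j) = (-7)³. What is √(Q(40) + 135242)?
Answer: √134899 ≈ 367.29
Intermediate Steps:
Q(j) = -343
√(Q(40) + 135242) = √(-343 + 135242) = √134899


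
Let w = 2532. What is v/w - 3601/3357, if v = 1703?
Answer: -1133587/2833308 ≈ -0.40009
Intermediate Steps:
v/w - 3601/3357 = 1703/2532 - 3601/3357 = -1133587/2833308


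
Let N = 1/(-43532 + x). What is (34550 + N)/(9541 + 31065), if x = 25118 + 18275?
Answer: 4802449/5644234 ≈ 0.85086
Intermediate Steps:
x = 43393
N = -1/139 (N = 1/(-43532 + 43393) = 1/(-139) = -1/139 ≈ -0.0071942)
(34550 + N)/(9541 + 31065) = (34550 - 1/139)/(9541 + 31065) = (4802449/139)/40606 = (4802449/139)*(1/40606) = 4802449/5644234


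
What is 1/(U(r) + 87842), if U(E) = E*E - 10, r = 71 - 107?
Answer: 1/89128 ≈ 1.1220e-5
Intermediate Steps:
r = -36
U(E) = -10 + E² (U(E) = E² - 10 = -10 + E²)
1/(U(r) + 87842) = 1/((-10 + (-36)²) + 87842) = 1/((-10 + 1296) + 87842) = 1/(1286 + 87842) = 1/89128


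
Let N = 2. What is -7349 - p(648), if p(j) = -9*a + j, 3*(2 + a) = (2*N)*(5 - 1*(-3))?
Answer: -7919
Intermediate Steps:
a = 26/3 (a = -2 + ((2*2)*(5 - 1*(-3)))/3 = -2 + (4*(5 + 3))/3 = -2 + (4*8)/3 = -2 + (⅓)*32 = -2 + 32/3 = 26/3 ≈ 8.6667)
p(j) = -78 + j (p(j) = -9*26/3 + j = -78 + j)
-7349 - p(648) = -7349 - (-78 + 648) = -7349 - 1*570 = -7349 - 570 = -7919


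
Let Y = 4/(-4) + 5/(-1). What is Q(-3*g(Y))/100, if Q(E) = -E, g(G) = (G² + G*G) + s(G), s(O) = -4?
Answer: 51/25 ≈ 2.0400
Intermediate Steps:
Y = -6 (Y = 4*(-¼) + 5*(-1) = -1 - 5 = -6)
g(G) = -4 + 2*G² (g(G) = (G² + G*G) - 4 = (G² + G²) - 4 = 2*G² - 4 = -4 + 2*G²)
Q(-3*g(Y))/100 = -(-3)*(-4 + 2*(-6)²)/100 = -(-3)*(-4 + 2*36)*(1/100) = -(-3)*(-4 + 72)*(1/100) = -(-3)*68*(1/100) = -1*(-204)*(1/100) = 204*(1/100) = 51/25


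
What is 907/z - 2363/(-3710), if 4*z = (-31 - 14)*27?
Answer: -2117767/901530 ≈ -2.3491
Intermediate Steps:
z = -1215/4 (z = ((-31 - 14)*27)/4 = (-45*27)/4 = (¼)*(-1215) = -1215/4 ≈ -303.75)
907/z - 2363/(-3710) = 907/(-1215/4) - 2363/(-3710) = 907*(-4/1215) - 2363*(-1/3710) = -3628/1215 + 2363/3710 = -2117767/901530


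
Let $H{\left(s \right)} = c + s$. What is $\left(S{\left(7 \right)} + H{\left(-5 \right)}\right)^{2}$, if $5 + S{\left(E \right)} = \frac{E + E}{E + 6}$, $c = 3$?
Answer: $\frac{5929}{169} \approx 35.083$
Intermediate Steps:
$H{\left(s \right)} = 3 + s$
$S{\left(E \right)} = -5 + \frac{2 E}{6 + E}$ ($S{\left(E \right)} = -5 + \frac{E + E}{E + 6} = -5 + \frac{2 E}{6 + E}$)
$\left(S{\left(7 \right)} + H{\left(-5 \right)}\right)^{2} = \left(\frac{3 \left(-10 - 7\right)}{6 + 7} + \left(3 - 5\right)\right)^{2} = \left(\frac{3 \left(-10 - 7\right)}{13} - 2\right)^{2} = \left(3 \cdot \frac{1}{13} \left(-17\right) - 2\right)^{2} = \left(- \frac{51}{13} - 2\right)^{2} = \left(- \frac{77}{13}\right)^{2} = \frac{5929}{169}$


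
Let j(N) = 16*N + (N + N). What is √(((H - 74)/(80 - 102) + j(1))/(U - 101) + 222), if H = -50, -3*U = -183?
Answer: √107162/22 ≈ 14.880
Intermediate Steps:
U = 61 (U = -⅓*(-183) = 61)
j(N) = 18*N (j(N) = 16*N + 2*N = 18*N)
√(((H - 74)/(80 - 102) + j(1))/(U - 101) + 222) = √(((-50 - 74)/(80 - 102) + 18*1)/(61 - 101) + 222) = √((-124/(-22) + 18)/(-40) + 222) = √((-124*(-1/22) + 18)*(-1/40) + 222) = √((62/11 + 18)*(-1/40) + 222) = √((260/11)*(-1/40) + 222) = √(-13/22 + 222) = √(4871/22) = √107162/22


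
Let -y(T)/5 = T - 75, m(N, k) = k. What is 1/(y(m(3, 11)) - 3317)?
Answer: -1/2997 ≈ -0.00033367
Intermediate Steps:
y(T) = 375 - 5*T (y(T) = -5*(T - 75) = -5*(-75 + T) = 375 - 5*T)
1/(y(m(3, 11)) - 3317) = 1/((375 - 5*11) - 3317) = 1/((375 - 55) - 3317) = 1/(320 - 3317) = 1/(-2997) = -1/2997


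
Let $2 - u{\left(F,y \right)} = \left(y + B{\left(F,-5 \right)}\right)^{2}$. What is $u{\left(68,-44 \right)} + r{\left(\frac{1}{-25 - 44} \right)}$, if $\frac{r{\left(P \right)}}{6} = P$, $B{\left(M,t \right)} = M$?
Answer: $- \frac{13204}{23} \approx -574.09$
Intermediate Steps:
$r{\left(P \right)} = 6 P$
$u{\left(F,y \right)} = 2 - \left(F + y\right)^{2}$ ($u{\left(F,y \right)} = 2 - \left(y + F\right)^{2} = 2 - \left(F + y\right)^{2}$)
$u{\left(68,-44 \right)} + r{\left(\frac{1}{-25 - 44} \right)} = \left(2 - \left(68 - 44\right)^{2}\right) + \frac{6}{-25 - 44} = \left(2 - 24^{2}\right) + \frac{6}{-69} = \left(2 - 576\right) + 6 \left(- \frac{1}{69}\right) = \left(2 - 576\right) - \frac{2}{23} = -574 - \frac{2}{23} = - \frac{13204}{23}$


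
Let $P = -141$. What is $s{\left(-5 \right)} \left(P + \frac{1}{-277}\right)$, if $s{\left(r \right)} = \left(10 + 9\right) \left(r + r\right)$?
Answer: $\frac{7421020}{277} \approx 26791.0$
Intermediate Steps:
$s{\left(r \right)} = 38 r$ ($s{\left(r \right)} = 19 \cdot 2 r = 38 r$)
$s{\left(-5 \right)} \left(P + \frac{1}{-277}\right) = 38 \left(-5\right) \left(-141 + \frac{1}{-277}\right) = - 190 \left(-141 - \frac{1}{277}\right) = \left(-190\right) \left(- \frac{39058}{277}\right) = \frac{7421020}{277}$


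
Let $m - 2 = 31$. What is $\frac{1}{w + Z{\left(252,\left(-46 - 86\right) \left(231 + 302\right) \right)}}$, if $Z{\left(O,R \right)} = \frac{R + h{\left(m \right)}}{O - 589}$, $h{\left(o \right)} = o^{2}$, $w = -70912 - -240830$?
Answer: $\frac{337}{57331633} \approx 5.8781 \cdot 10^{-6}$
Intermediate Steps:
$w = 169918$ ($w = -70912 + 240830 = 169918$)
$m = 33$ ($m = 2 + 31 = 33$)
$Z{\left(O,R \right)} = \frac{1089 + R}{-589 + O}$ ($Z{\left(O,R \right)} = \frac{R + 33^{2}}{O - 589} = \frac{R + 1089}{-589 + O} = \frac{1089 + R}{-589 + O}$)
$\frac{1}{w + Z{\left(252,\left(-46 - 86\right) \left(231 + 302\right) \right)}} = \frac{1}{169918 + \frac{1089 + \left(-46 - 86\right) \left(231 + 302\right)}{-589 + 252}} = \frac{1}{169918 + \frac{1089 - 70356}{-337}} = \frac{1}{169918 - \frac{1089 - 70356}{337}} = \frac{1}{169918 - - \frac{69267}{337}} = \frac{1}{169918 + \frac{69267}{337}} = \frac{1}{\frac{57331633}{337}} = \frac{337}{57331633}$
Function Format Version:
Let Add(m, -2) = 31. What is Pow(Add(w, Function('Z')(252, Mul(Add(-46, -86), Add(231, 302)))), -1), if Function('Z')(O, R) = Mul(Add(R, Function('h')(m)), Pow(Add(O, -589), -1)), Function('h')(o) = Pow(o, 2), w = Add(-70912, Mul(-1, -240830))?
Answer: Rational(337, 57331633) ≈ 5.8781e-6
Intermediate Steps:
w = 169918 (w = Add(-70912, 240830) = 169918)
m = 33 (m = Add(2, 31) = 33)
Function('Z')(O, R) = Mul(Pow(Add(-589, O), -1), Add(1089, R)) (Function('Z')(O, R) = Mul(Add(R, Pow(33, 2)), Pow(Add(O, -589), -1)) = Mul(Add(R, 1089), Pow(Add(-589, O), -1)) = Mul(Add(1089, R), Pow(Add(-589, O), -1)) = Mul(Pow(Add(-589, O), -1), Add(1089, R)))
Pow(Add(w, Function('Z')(252, Mul(Add(-46, -86), Add(231, 302)))), -1) = Pow(Add(169918, Mul(Pow(Add(-589, 252), -1), Add(1089, Mul(Add(-46, -86), Add(231, 302))))), -1) = Pow(Add(169918, Mul(Pow(-337, -1), Add(1089, Mul(-132, 533)))), -1) = Pow(Add(169918, Mul(Rational(-1, 337), Add(1089, -70356))), -1) = Pow(Add(169918, Mul(Rational(-1, 337), -69267)), -1) = Pow(Add(169918, Rational(69267, 337)), -1) = Pow(Rational(57331633, 337), -1) = Rational(337, 57331633)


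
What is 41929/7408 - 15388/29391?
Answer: 1118340935/217728528 ≈ 5.1364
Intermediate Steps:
41929/7408 - 15388/29391 = 1118340935/217728528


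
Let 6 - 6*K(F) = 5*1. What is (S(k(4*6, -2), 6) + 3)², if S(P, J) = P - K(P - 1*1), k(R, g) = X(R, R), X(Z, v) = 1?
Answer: 529/36 ≈ 14.694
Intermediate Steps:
K(F) = ⅙ (K(F) = 1 - 5/6 = 1 - ⅙*5 = 1 - ⅚ = ⅙)
k(R, g) = 1
S(P, J) = -⅙ + P (S(P, J) = P - 1*⅙ = P - ⅙ = -⅙ + P)
(S(k(4*6, -2), 6) + 3)² = ((-⅙ + 1) + 3)² = (⅚ + 3)² = (23/6)² = 529/36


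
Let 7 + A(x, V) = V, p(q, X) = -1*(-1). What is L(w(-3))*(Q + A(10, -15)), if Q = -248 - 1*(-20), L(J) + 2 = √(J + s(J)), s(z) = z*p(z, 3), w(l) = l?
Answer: 500 - 250*I*√6 ≈ 500.0 - 612.37*I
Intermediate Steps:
p(q, X) = 1
s(z) = z (s(z) = z*1 = z)
A(x, V) = -7 + V
L(J) = -2 + √2*√J (L(J) = -2 + √(J + J) = -2 + √(2*J) = -2 + √2*√J)
Q = -228 (Q = -248 + 20 = -228)
L(w(-3))*(Q + A(10, -15)) = (-2 + √2*√(-3))*(-228 + (-7 - 15)) = (-2 + √2*(I*√3))*(-228 - 22) = (-2 + I*√6)*(-250) = 500 - 250*I*√6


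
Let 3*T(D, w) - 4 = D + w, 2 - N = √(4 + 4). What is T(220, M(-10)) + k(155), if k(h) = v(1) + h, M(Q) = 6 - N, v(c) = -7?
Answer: 224 + 2*√2/3 ≈ 224.94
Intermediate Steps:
N = 2 - 2*√2 (N = 2 - √(4 + 4) = 2 - √8 = 2 - 2*√2 ≈ -0.82843)
M(Q) = 4 + 2*√2 (M(Q) = 6 - (2 - 2*√2) = 6 + (-2 + 2*√2) = 4 + 2*√2)
k(h) = -7 + h
T(D, w) = 4/3 + D/3 + w/3 (T(D, w) = 4/3 + (D + w)/3 = 4/3 + (D/3 + w/3) = 4/3 + D/3 + w/3)
T(220, M(-10)) + k(155) = (4/3 + (⅓)*220 + (4 + 2*√2)/3) + (-7 + 155) = (4/3 + 220/3 + (4/3 + 2*√2/3)) + 148 = (76 + 2*√2/3) + 148 = 224 + 2*√2/3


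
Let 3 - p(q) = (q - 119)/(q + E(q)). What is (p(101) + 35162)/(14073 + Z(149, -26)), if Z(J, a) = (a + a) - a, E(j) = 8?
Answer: 3833003/1531123 ≈ 2.5034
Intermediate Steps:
Z(J, a) = a (Z(J, a) = 2*a - a = a)
p(q) = 3 - (-119 + q)/(8 + q) (p(q) = 3 - (q - 119)/(q + 8) = 3 - (-119 + q)/(8 + q))
(p(101) + 35162)/(14073 + Z(149, -26)) = ((143 + 2*101)/(8 + 101) + 35162)/(14073 - 26) = ((143 + 202)/109 + 35162)/14047 = ((1/109)*345 + 35162)*(1/14047) = (345/109 + 35162)*(1/14047) = (3833003/109)*(1/14047) = 3833003/1531123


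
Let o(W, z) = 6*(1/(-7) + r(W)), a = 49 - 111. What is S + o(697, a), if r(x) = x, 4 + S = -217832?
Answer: -1495584/7 ≈ -2.1365e+5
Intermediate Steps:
S = -217836 (S = -4 - 217832 = -217836)
a = -62
o(W, z) = -6/7 + 6*W (o(W, z) = 6*(1/(-7) + W) = 6*(-⅐ + W) = -6/7 + 6*W)
S + o(697, a) = -217836 + (-6/7 + 6*697) = -217836 + (-6/7 + 4182) = -217836 + 29268/7 = -1495584/7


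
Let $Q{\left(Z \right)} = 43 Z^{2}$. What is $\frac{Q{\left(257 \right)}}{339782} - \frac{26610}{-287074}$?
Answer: $\frac{412181237969}{48771288934} \approx 8.4513$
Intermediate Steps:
$\frac{Q{\left(257 \right)}}{339782} - \frac{26610}{-287074} = \frac{43 \cdot 257^{2}}{339782} - \frac{26610}{-287074} = 43 \cdot 66049 \cdot \frac{1}{339782} - - \frac{13305}{143537} = 2840107 \cdot \frac{1}{339782} + \frac{13305}{143537} = \frac{2840107}{339782} + \frac{13305}{143537} = \frac{412181237969}{48771288934}$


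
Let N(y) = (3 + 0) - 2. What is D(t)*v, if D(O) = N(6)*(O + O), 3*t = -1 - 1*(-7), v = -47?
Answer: -188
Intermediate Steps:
t = 2 (t = (-1 - 1*(-7))/3 = (-1 + 7)/3 = (⅓)*6 = 2)
N(y) = 1 (N(y) = 3 - 2 = 1)
D(O) = 2*O (D(O) = 1*(O + O) = 1*(2*O) = 2*O)
D(t)*v = (2*2)*(-47) = 4*(-47) = -188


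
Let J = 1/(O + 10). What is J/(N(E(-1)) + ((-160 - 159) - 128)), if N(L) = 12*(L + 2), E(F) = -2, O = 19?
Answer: -1/12963 ≈ -7.7143e-5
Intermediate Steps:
N(L) = 24 + 12*L (N(L) = 12*(2 + L) = 24 + 12*L)
J = 1/29 (J = 1/(19 + 10) = 1/29 ≈ 0.034483)
J/(N(E(-1)) + ((-160 - 159) - 128)) = (1/29)/((24 + 12*(-2)) + ((-160 - 159) - 128)) = (1/29)/((24 - 24) + (-319 - 128)) = (1/29)/(0 - 447) = (1/29)/(-447) = -1/447*1/29 = -1/12963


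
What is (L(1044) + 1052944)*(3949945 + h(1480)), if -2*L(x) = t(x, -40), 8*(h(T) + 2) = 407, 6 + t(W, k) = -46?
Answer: 16636900202235/4 ≈ 4.1592e+12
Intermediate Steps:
t(W, k) = -52 (t(W, k) = -6 - 46 = -52)
h(T) = 391/8 (h(T) = -2 + (1/8)*407 = -2 + 407/8 = 391/8)
L(x) = 26 (L(x) = -1/2*(-52) = 26)
(L(1044) + 1052944)*(3949945 + h(1480)) = (26 + 1052944)*(3949945 + 391/8) = 1052970*(31599951/8) = 16636900202235/4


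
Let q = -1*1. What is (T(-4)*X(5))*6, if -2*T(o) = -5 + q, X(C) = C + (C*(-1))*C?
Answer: -360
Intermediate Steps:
q = -1
X(C) = C - C² (X(C) = C + (-C)*C = C - C²)
T(o) = 3 (T(o) = -(-5 - 1)/2 = -½*(-6) = 3)
(T(-4)*X(5))*6 = (3*(5*(1 - 1*5)))*6 = (3*(5*(1 - 5)))*6 = (3*(5*(-4)))*6 = (3*(-20))*6 = -60*6 = -360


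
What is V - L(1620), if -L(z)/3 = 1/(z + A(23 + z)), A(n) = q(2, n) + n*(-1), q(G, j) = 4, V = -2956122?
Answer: -56166321/19 ≈ -2.9561e+6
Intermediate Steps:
A(n) = 4 - n (A(n) = 4 + n*(-1) = 4 - n)
L(z) = 3/19 (L(z) = -3/(z + (4 - (23 + z))) = -3/(z + (4 + (-23 - z))) = -3/(z + (-19 - z)) = -3/(-19) = -3*(-1/19) = 3/19)
V - L(1620) = -2956122 - 1*3/19 = -2956122 - 3/19 = -56166321/19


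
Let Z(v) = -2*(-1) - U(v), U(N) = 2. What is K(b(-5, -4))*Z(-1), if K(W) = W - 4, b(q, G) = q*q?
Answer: 0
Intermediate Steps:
b(q, G) = q²
Z(v) = 0 (Z(v) = -2*(-1) - 1*2 = 2 - 2 = 0)
K(W) = -4 + W
K(b(-5, -4))*Z(-1) = (-4 + (-5)²)*0 = (-4 + 25)*0 = 21*0 = 0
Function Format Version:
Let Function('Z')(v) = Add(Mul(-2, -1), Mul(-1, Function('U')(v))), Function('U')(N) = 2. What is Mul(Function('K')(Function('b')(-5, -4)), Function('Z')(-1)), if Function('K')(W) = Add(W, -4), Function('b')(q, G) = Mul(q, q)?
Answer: 0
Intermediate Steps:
Function('b')(q, G) = Pow(q, 2)
Function('Z')(v) = 0 (Function('Z')(v) = Add(Mul(-2, -1), Mul(-1, 2)) = Add(2, -2) = 0)
Function('K')(W) = Add(-4, W)
Mul(Function('K')(Function('b')(-5, -4)), Function('Z')(-1)) = Mul(Add(-4, Pow(-5, 2)), 0) = Mul(Add(-4, 25), 0) = Mul(21, 0) = 0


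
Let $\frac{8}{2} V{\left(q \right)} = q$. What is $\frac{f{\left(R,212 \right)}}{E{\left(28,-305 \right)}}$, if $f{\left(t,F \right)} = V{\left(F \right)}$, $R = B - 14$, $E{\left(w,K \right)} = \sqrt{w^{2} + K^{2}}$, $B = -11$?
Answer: $\frac{53 \sqrt{93809}}{93809} \approx 0.17304$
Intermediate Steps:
$V{\left(q \right)} = \frac{q}{4}$
$E{\left(w,K \right)} = \sqrt{K^{2} + w^{2}}$
$R = -25$ ($R = -11 - 14 = -25$)
$f{\left(t,F \right)} = \frac{F}{4}$
$\frac{f{\left(R,212 \right)}}{E{\left(28,-305 \right)}} = \frac{\frac{1}{4} \cdot 212}{\sqrt{\left(-305\right)^{2} + 28^{2}}} = \frac{53}{\sqrt{93025 + 784}} = \frac{53}{\sqrt{93809}} = 53 \frac{\sqrt{93809}}{93809} = \frac{53 \sqrt{93809}}{93809}$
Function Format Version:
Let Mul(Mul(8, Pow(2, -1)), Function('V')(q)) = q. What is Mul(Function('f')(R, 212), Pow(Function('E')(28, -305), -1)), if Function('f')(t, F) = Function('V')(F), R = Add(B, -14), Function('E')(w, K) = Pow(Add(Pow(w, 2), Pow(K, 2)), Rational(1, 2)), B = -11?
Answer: Mul(Rational(53, 93809), Pow(93809, Rational(1, 2))) ≈ 0.17304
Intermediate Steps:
Function('V')(q) = Mul(Rational(1, 4), q)
Function('E')(w, K) = Pow(Add(Pow(K, 2), Pow(w, 2)), Rational(1, 2))
R = -25 (R = Add(-11, -14) = -25)
Function('f')(t, F) = Mul(Rational(1, 4), F)
Mul(Function('f')(R, 212), Pow(Function('E')(28, -305), -1)) = Mul(Mul(Rational(1, 4), 212), Pow(Pow(Add(Pow(-305, 2), Pow(28, 2)), Rational(1, 2)), -1)) = Mul(53, Pow(Pow(Add(93025, 784), Rational(1, 2)), -1)) = Mul(53, Pow(Pow(93809, Rational(1, 2)), -1)) = Mul(53, Mul(Rational(1, 93809), Pow(93809, Rational(1, 2)))) = Mul(Rational(53, 93809), Pow(93809, Rational(1, 2)))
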